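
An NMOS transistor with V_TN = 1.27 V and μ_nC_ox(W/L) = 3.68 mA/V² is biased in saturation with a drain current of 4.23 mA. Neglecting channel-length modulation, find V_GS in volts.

V_GS = 2.79 V

In saturation I_D = ½ k_n (V_GS − V_TN)², so V_GS − V_TN = √(2 I_D / k_n) = √(2 × 4.23 / 3.68) = 1.52 V.
V_GS = 1.27 + 1.52 = 2.79 V.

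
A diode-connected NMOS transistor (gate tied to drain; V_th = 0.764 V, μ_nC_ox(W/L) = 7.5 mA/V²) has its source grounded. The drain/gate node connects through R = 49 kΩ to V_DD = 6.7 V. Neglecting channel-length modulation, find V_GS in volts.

V_GS = 0.941 V

With gate tied to drain, V_GS = V_DS ≥ V_GS − V_th, so the device is in saturation.
KCL at the drain: ½ k_n (V_GS − V_th)² = (V_DD − V_GS)/R.
Let x = V_GS − 0.764. Then 184 x² + x − 5.936 = 0, giving x = 0.177 V (positive root), so V_GS = 0.941 V.
I_D = (V_DD − V_GS)/R = (6.7 − 0.941) / 49 = 0.118 mA.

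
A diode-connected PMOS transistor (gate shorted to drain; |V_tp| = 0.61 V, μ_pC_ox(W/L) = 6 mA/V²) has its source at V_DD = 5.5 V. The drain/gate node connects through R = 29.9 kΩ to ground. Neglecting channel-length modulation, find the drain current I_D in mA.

I_D = 0.156 mA

With gate tied to drain, V_SG = V_SD ≥ V_SG − |V_tp|, so the device is in saturation.
KCL at the drain: ½ k_p (V_SG − |V_tp|)² = (V_DD − V_SG)/R.
Let x = V_SG − 0.61. Then 89.7 x² + x − 4.89 = 0, giving x = 0.228 V (positive root), so V_SG = 0.838 V.
I_D = (V_DD − V_SG)/R = (5.5 − 0.838) / 29.9 = 0.156 mA.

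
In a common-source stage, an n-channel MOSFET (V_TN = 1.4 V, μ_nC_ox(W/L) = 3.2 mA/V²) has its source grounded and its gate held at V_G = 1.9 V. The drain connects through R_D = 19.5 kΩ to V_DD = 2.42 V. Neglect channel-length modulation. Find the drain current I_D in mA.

I_D = 0.120 mA

V_GS = V_G = 1.9 V, so V_ov = 1.9 − 1.4 = 0.5 V.
Assume saturation: I_D = ½ k_n V_ov² = 0.5 × 3.2 × 0.5² = 0.4 mA, giving V_DS = V_DD − I_D R_D = 2.42 − 0.4 × 19.5 = -5.38 V.
But -5.38 V < V_ov = 0.5 V, so the device is actually in triode.
In triode I_D = k_n[V_ov V_DS − ½ V_DS²] and I_D = (V_DD − V_DS)/R_D. Equating: 31.2 V_DS² − 32.2 V_DS + 2.42 = 0, giving V_DS = 0.0816 V (the root below V_ov).
I_D = (2.42 − 0.0816) / 19.5 = 0.12 mA.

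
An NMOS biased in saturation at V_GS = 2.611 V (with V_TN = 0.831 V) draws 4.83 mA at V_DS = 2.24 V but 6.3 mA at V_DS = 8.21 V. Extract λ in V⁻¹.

With V_GS fixed, I_D ∝ (1 + λ V_DS) in saturation, so I_D2/I_D1 = (1 + λ V_DS2)/(1 + λ V_DS1).
6.3/4.83 = 1.304 = (1 + 8.21 λ)/(1 + 2.24 λ).
Solving: λ (I_D1 V_DS2 − I_D2 V_DS1) = I_D2 − I_D1, so λ = (6.3 − 4.83) / (4.83 × 8.21 − 6.3 × 2.24) = 1.47 / 25.5 = 0.0576 V⁻¹.

λ = 0.0576 V⁻¹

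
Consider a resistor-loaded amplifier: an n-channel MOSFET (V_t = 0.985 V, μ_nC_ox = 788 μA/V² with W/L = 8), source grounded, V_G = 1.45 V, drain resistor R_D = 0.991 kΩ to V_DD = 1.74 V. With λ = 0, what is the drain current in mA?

I_D = 0.682 mA

V_GS = V_G = 1.45 V, so V_ov = 1.45 − 0.985 = 0.465 V.
k_n = μ_nC_ox · (W/L) = 6.304 mA/V².
Assume saturation: I_D = ½ k_n V_ov² = 0.5 × 6.304 × 0.465² = 0.682 mA, giving V_DS = V_DD − I_D R_D = 1.74 − 0.682 × 0.991 = 1.06 V.
V_DS = 1.06 V ≥ V_ov = 0.465 V, confirming saturation.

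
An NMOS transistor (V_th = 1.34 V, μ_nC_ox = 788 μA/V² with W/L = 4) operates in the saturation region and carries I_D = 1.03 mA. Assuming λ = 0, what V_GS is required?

V_GS = 2.15 V

k_n = μ_nC_ox · (W/L) = 3.152 mA/V².
In saturation I_D = ½ k_n (V_GS − V_th)², so V_GS − V_th = √(2 I_D / k_n) = √(2 × 1.03 / 3.152) = 0.808 V.
V_GS = 1.34 + 0.808 = 2.15 V.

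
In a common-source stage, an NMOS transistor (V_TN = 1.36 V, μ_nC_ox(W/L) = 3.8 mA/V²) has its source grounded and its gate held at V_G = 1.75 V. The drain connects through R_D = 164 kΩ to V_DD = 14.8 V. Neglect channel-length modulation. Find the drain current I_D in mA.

V_GS = V_G = 1.75 V, so V_ov = 1.75 − 1.36 = 0.39 V.
Assume saturation: I_D = ½ k_n V_ov² = 0.5 × 3.8 × 0.39² = 0.289 mA, giving V_DS = V_DD − I_D R_D = 14.8 − 0.289 × 164 = -32.6 V.
But -32.6 V < V_ov = 0.39 V, so the device is actually in triode.
In triode I_D = k_n[V_ov V_DS − ½ V_DS²] and I_D = (V_DD − V_DS)/R_D. Equating: 312 V_DS² − 244 V_DS + 14.8 = 0, giving V_DS = 0.0662 V (the root below V_ov).
I_D = (14.8 − 0.0662) / 164 = 0.0898 mA.

I_D = 0.0898 mA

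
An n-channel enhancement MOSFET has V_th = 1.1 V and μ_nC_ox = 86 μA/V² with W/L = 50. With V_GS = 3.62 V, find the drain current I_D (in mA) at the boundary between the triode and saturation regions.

At the boundary V_DS = V_ov = V_GS − V_th = 3.62 − 1.1 = 2.52 V.
k_n = μ_nC_ox · (W/L) = 4.3 mA/V².
I_D = ½ k_n V_ov² = 0.5 × 4.3 × 2.52² = 13.7 mA.

I_D = 13.7 mA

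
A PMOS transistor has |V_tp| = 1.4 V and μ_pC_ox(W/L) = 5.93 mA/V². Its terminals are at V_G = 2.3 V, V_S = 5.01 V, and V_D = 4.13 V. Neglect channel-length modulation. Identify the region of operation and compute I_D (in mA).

Triode; I_D = 4.54 mA

V_SG = V_S − V_G = 5.01 − 2.3 = 2.71 V; V_SD = V_S − V_D = 5.01 − 4.13 = 0.88 V.
V_ov = V_SG − |V_tp| = 2.71 − 1.4 = 1.31 V.
Since V_SD = 0.88 V < V_ov = 1.31 V, the device is in the triode region.
I_D = k_p [V_ov · V_SD − ½ V_SD²] = 5.93 × [1.31 × 0.88 − 0.5 × 0.88²] = 4.54 mA.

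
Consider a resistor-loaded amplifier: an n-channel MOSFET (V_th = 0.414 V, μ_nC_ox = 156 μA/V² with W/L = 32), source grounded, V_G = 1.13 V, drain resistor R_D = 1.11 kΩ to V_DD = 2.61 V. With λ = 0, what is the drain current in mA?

I_D = 1.28 mA

V_GS = V_G = 1.13 V, so V_ov = 1.13 − 0.414 = 0.716 V.
k_n = μ_nC_ox · (W/L) = 4.992 mA/V².
Assume saturation: I_D = ½ k_n V_ov² = 0.5 × 4.992 × 0.716² = 1.28 mA, giving V_DS = V_DD − I_D R_D = 2.61 − 1.28 × 1.11 = 1.19 V.
V_DS = 1.19 V ≥ V_ov = 0.716 V, confirming saturation.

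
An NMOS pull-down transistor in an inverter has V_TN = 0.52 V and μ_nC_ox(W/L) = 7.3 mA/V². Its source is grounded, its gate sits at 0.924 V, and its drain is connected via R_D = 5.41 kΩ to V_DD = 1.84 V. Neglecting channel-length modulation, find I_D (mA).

V_GS = V_G = 0.924 V, so V_ov = 0.924 − 0.52 = 0.404 V.
Assume saturation: I_D = ½ k_n V_ov² = 0.5 × 7.3 × 0.404² = 0.596 mA, giving V_DS = V_DD − I_D R_D = 1.84 − 0.596 × 5.41 = -1.38 V.
But -1.38 V < V_ov = 0.404 V, so the device is actually in triode.
In triode I_D = k_n[V_ov V_DS − ½ V_DS²] and I_D = (V_DD − V_DS)/R_D. Equating: 19.7 V_DS² − 16.96 V_DS + 1.84 = 0, giving V_DS = 0.127 V (the root below V_ov).
I_D = (1.84 − 0.127) / 5.41 = 0.317 mA.

I_D = 0.317 mA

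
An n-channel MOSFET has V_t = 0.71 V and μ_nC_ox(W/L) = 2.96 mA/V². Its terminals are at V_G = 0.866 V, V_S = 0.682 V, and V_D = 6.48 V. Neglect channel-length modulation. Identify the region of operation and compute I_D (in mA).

Cutoff; I_D = 0 mA

V_GS = V_G − V_S = 0.866 − 0.682 = 0.184 V; V_DS = V_D − V_S = 6.48 − 0.682 = 5.8 V.
V_GS = 0.184 V < V_t = 0.71 V, so the transistor is in cutoff.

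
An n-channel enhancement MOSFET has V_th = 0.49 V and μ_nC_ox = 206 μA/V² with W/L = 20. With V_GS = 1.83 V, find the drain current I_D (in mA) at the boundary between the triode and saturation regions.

At the boundary V_DS = V_ov = V_GS − V_th = 1.83 − 0.49 = 1.34 V.
k_n = μ_nC_ox · (W/L) = 4.12 mA/V².
I_D = ½ k_n V_ov² = 0.5 × 4.12 × 1.34² = 3.7 mA.

I_D = 3.70 mA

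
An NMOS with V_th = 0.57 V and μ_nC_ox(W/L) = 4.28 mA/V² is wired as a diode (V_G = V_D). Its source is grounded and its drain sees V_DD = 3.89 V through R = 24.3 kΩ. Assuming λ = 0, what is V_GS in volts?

V_GS = 0.813 V

With gate tied to drain, V_GS = V_DS ≥ V_GS − V_th, so the device is in saturation.
KCL at the drain: ½ k_n (V_GS − V_th)² = (V_DD − V_GS)/R.
Let x = V_GS − 0.57. Then 52 x² + x − 3.32 = 0, giving x = 0.243 V (positive root), so V_GS = 0.813 V.
I_D = (V_DD − V_GS)/R = (3.89 − 0.813) / 24.3 = 0.127 mA.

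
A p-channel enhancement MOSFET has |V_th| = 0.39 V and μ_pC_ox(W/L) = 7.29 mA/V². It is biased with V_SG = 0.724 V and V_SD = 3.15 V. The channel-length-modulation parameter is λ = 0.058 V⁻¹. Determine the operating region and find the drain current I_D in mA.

Saturation; I_D = 0.481 mA

V_ov = V_SG − |V_th| = 0.724 − 0.39 = 0.334 V.
Since V_SD = 3.15 V ≥ V_ov = 0.334 V, the device is in saturation.
I_D = ½ k_p V_ov² (1 + λ V_SD) = 0.5 × 7.29 × 0.334² × (1 + 0.058 × 3.15) = 0.481 mA.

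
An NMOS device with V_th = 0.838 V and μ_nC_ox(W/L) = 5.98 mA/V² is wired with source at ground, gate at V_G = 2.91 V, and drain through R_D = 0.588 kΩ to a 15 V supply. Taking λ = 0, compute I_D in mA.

I_D = 12.8 mA

V_GS = V_G = 2.91 V, so V_ov = 2.91 − 0.838 = 2.07 V.
Assume saturation: I_D = ½ k_n V_ov² = 0.5 × 5.98 × 2.07² = 12.8 mA, giving V_DS = V_DD − I_D R_D = 15 − 12.8 × 0.588 = 7.45 V.
V_DS = 7.45 V ≥ V_ov = 2.07 V, confirming saturation.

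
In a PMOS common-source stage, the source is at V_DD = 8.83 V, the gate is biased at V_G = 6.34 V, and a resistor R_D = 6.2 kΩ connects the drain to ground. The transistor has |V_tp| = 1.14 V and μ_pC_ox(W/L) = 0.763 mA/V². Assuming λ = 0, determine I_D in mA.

V_SG = V_DD − V_G = 8.83 − 6.34 = 2.49 V, so V_ov = 2.49 − 1.14 = 1.35 V.
Assume saturation: I_D = ½ k_p V_ov² = 0.5 × 0.763 × 1.35² = 0.695 mA, giving V_SD = V_DD − I_D R_D = 8.83 − 0.695 × 6.2 = 4.52 V.
V_SD = 4.52 V ≥ V_ov = 1.35 V, confirming saturation.

I_D = 0.695 mA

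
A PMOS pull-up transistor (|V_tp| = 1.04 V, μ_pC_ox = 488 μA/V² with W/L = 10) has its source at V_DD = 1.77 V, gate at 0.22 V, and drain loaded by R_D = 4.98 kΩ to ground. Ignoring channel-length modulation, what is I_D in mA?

I_D = 0.325 mA

V_SG = V_DD − V_G = 1.77 − 0.22 = 1.55 V, so V_ov = 1.55 − 1.04 = 0.51 V.
k_p = μ_pC_ox · (W/L) = 4.88 mA/V².
Assume saturation: I_D = ½ k_p V_ov² = 0.5 × 4.88 × 0.51² = 0.635 mA, giving V_SD = V_DD − I_D R_D = 1.77 − 0.635 × 4.98 = -1.39 V.
But -1.39 V < V_ov = 0.51 V, so the device is actually in triode.
In triode I_D = k_p[V_ov V_SD − ½ V_SD²] and I_D = (V_DD − V_SD)/R_D. Equating: 12.2 V_SD² − 13.39 V_SD + 1.77 = 0, giving V_SD = 0.154 V (the root below V_ov).
I_D = (1.77 − 0.154) / 4.98 = 0.325 mA.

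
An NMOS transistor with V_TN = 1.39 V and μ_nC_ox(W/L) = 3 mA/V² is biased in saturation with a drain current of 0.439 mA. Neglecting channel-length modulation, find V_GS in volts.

In saturation I_D = ½ k_n (V_GS − V_TN)², so V_GS − V_TN = √(2 I_D / k_n) = √(2 × 0.439 / 3) = 0.541 V.
V_GS = 1.39 + 0.541 = 1.93 V.

V_GS = 1.93 V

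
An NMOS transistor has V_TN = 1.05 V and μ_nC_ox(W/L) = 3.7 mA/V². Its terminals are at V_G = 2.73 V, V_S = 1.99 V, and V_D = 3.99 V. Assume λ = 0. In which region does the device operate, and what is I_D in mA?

Cutoff; I_D = 0 mA

V_GS = V_G − V_S = 2.73 − 1.99 = 0.74 V; V_DS = V_D − V_S = 3.99 − 1.99 = 2 V.
V_GS = 0.74 V < V_TN = 1.05 V, so the transistor is in cutoff.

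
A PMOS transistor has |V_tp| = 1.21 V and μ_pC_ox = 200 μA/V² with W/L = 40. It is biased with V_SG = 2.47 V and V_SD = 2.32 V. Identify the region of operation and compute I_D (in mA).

k_p = μ_pC_ox · (W/L) = 8 mA/V².
V_ov = V_SG − |V_tp| = 2.47 − 1.21 = 1.26 V.
Since V_SD = 2.32 V ≥ V_ov = 1.26 V, the device is in saturation.
I_D = ½ k_p V_ov² = 0.5 × 8 × 1.26² = 6.35 mA.

Saturation; I_D = 6.35 mA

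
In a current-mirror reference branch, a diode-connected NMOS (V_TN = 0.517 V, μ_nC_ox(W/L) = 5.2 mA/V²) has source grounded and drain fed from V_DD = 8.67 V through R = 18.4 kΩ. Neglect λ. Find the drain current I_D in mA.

With gate tied to drain, V_GS = V_DS ≥ V_GS − V_TN, so the device is in saturation.
KCL at the drain: ½ k_n (V_GS − V_TN)² = (V_DD − V_GS)/R.
Let x = V_GS − 0.517. Then 47.8 x² + x − 8.153 = 0, giving x = 0.403 V (positive root), so V_GS = 0.92 V.
I_D = (V_DD − V_GS)/R = (8.67 − 0.92) / 18.4 = 0.421 mA.

I_D = 0.421 mA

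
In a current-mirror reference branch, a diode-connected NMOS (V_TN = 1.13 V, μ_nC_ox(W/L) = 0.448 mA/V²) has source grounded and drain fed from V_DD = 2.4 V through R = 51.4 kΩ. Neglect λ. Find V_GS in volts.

With gate tied to drain, V_GS = V_DS ≥ V_GS − V_TN, so the device is in saturation.
KCL at the drain: ½ k_n (V_GS − V_TN)² = (V_DD − V_GS)/R.
Let x = V_GS − 1.13. Then 11.5 x² + x − 1.27 = 0, giving x = 0.292 V (positive root), so V_GS = 1.42 V.
I_D = (V_DD − V_GS)/R = (2.4 − 1.42) / 51.4 = 0.019 mA.

V_GS = 1.42 V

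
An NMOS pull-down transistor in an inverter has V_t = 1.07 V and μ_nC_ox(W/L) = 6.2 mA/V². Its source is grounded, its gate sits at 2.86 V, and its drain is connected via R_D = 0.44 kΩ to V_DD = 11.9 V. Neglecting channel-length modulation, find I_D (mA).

I_D = 9.93 mA

V_GS = V_G = 2.86 V, so V_ov = 2.86 − 1.07 = 1.79 V.
Assume saturation: I_D = ½ k_n V_ov² = 0.5 × 6.2 × 1.79² = 9.93 mA, giving V_DS = V_DD − I_D R_D = 11.9 − 9.93 × 0.44 = 7.53 V.
V_DS = 7.53 V ≥ V_ov = 1.79 V, confirming saturation.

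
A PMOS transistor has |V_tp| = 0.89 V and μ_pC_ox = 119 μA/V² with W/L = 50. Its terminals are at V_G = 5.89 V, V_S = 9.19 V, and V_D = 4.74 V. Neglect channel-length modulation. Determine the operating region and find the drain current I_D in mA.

Saturation; I_D = 17.3 mA

V_SG = V_S − V_G = 9.19 − 5.89 = 3.3 V; V_SD = V_S − V_D = 9.19 − 4.74 = 4.45 V.
k_p = μ_pC_ox · (W/L) = 5.95 mA/V².
V_ov = V_SG − |V_tp| = 3.3 − 0.89 = 2.41 V.
Since V_SD = 4.45 V ≥ V_ov = 2.41 V, the device is in saturation.
I_D = ½ k_p V_ov² = 0.5 × 5.95 × 2.41² = 17.3 mA.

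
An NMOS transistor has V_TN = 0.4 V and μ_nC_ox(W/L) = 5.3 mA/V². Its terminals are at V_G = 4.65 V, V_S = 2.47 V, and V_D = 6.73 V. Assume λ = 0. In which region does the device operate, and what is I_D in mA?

Saturation; I_D = 8.40 mA

V_GS = V_G − V_S = 4.65 − 2.47 = 2.18 V; V_DS = V_D − V_S = 6.73 − 2.47 = 4.26 V.
V_ov = V_GS − V_TN = 2.18 − 0.4 = 1.78 V.
Since V_DS = 4.26 V ≥ V_ov = 1.78 V, the device is in saturation.
I_D = ½ k_n V_ov² = 0.5 × 5.3 × 1.78² = 8.4 mA.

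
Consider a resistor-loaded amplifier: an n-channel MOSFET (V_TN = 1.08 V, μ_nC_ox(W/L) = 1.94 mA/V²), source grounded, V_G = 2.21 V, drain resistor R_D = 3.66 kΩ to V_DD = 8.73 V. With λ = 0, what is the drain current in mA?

I_D = 1.24 mA

V_GS = V_G = 2.21 V, so V_ov = 2.21 − 1.08 = 1.13 V.
Assume saturation: I_D = ½ k_n V_ov² = 0.5 × 1.94 × 1.13² = 1.24 mA, giving V_DS = V_DD − I_D R_D = 8.73 − 1.24 × 3.66 = 4.2 V.
V_DS = 4.2 V ≥ V_ov = 1.13 V, confirming saturation.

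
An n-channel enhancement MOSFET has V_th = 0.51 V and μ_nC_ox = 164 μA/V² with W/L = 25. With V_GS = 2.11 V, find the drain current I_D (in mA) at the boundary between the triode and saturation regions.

At the boundary V_DS = V_ov = V_GS − V_th = 2.11 − 0.51 = 1.6 V.
k_n = μ_nC_ox · (W/L) = 4.1 mA/V².
I_D = ½ k_n V_ov² = 0.5 × 4.1 × 1.6² = 5.25 mA.

I_D = 5.25 mA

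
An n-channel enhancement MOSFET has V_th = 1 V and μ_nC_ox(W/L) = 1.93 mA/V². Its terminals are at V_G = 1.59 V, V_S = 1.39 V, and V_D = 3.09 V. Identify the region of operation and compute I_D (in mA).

Cutoff; I_D = 0 mA

V_GS = V_G − V_S = 1.59 − 1.39 = 0.2 V; V_DS = V_D − V_S = 3.09 − 1.39 = 1.7 V.
V_GS = 0.2 V < V_th = 1 V, so the transistor is in cutoff.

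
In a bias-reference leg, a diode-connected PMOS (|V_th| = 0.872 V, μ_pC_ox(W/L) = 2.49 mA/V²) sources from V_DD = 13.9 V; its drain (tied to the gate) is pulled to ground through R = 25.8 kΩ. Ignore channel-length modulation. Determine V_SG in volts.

V_SG = 1.49 V

With gate tied to drain, V_SG = V_SD ≥ V_SG − |V_th|, so the device is in saturation.
KCL at the drain: ½ k_p (V_SG − |V_th|)² = (V_DD − V_SG)/R.
Let x = V_SG − 0.872. Then 32.1 x² + x − 13.03 = 0, giving x = 0.621 V (positive root), so V_SG = 1.49 V.
I_D = (V_DD − V_SG)/R = (13.9 − 1.49) / 25.8 = 0.481 mA.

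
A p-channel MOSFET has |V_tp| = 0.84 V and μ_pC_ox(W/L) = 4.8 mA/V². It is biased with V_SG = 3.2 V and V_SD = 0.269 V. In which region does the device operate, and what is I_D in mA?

V_ov = V_SG − |V_tp| = 3.2 − 0.84 = 2.36 V.
Since V_SD = 0.269 V < V_ov = 2.36 V, the device is in the triode region.
I_D = k_p [V_ov · V_SD − ½ V_SD²] = 4.8 × [2.36 × 0.269 − 0.5 × 0.269²] = 2.87 mA.

Triode; I_D = 2.87 mA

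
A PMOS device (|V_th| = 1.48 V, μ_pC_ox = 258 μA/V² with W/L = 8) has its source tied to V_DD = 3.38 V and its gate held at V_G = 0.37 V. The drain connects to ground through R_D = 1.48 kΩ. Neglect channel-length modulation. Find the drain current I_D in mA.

V_SG = V_DD − V_G = 3.38 − 0.37 = 3.01 V, so V_ov = 3.01 − 1.48 = 1.53 V.
k_p = μ_pC_ox · (W/L) = 2.064 mA/V².
Assume saturation: I_D = ½ k_p V_ov² = 0.5 × 2.064 × 1.53² = 2.42 mA, giving V_SD = V_DD − I_D R_D = 3.38 − 2.42 × 1.48 = -0.195 V.
But -0.195 V < V_ov = 1.53 V, so the device is actually in triode.
In triode I_D = k_p[V_ov V_SD − ½ V_SD²] and I_D = (V_DD − V_SD)/R_D. Equating: 1.53 V_SD² − 5.674 V_SD + 3.38 = 0, giving V_SD = 0.745 V (the root below V_ov).
I_D = (3.38 − 0.745) / 1.48 = 1.78 mA.

I_D = 1.78 mA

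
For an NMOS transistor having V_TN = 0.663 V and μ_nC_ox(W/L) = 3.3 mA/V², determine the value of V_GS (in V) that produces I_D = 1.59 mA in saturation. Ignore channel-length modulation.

In saturation I_D = ½ k_n (V_GS − V_TN)², so V_GS − V_TN = √(2 I_D / k_n) = √(2 × 1.59 / 3.3) = 0.982 V.
V_GS = 0.663 + 0.982 = 1.64 V.

V_GS = 1.64 V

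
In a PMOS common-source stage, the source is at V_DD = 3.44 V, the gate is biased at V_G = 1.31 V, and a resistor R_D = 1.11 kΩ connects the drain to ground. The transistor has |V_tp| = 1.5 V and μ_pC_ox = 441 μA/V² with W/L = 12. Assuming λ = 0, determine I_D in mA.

V_SG = V_DD − V_G = 3.44 − 1.31 = 2.13 V, so V_ov = 2.13 − 1.5 = 0.63 V.
k_p = μ_pC_ox · (W/L) = 5.292 mA/V².
Assume saturation: I_D = ½ k_p V_ov² = 0.5 × 5.292 × 0.63² = 1.05 mA, giving V_SD = V_DD − I_D R_D = 3.44 − 1.05 × 1.11 = 2.27 V.
V_SD = 2.27 V ≥ V_ov = 0.63 V, confirming saturation.

I_D = 1.05 mA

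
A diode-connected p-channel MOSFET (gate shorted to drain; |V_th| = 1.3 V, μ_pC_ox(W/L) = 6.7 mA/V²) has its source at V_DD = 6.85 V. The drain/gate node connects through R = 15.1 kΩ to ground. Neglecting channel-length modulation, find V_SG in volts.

With gate tied to drain, V_SG = V_SD ≥ V_SG − |V_th|, so the device is in saturation.
KCL at the drain: ½ k_p (V_SG − |V_th|)² = (V_DD − V_SG)/R.
Let x = V_SG − 1.3. Then 50.6 x² + x − 5.55 = 0, giving x = 0.321 V (positive root), so V_SG = 1.62 V.
I_D = (V_DD − V_SG)/R = (6.85 − 1.62) / 15.1 = 0.346 mA.

V_SG = 1.62 V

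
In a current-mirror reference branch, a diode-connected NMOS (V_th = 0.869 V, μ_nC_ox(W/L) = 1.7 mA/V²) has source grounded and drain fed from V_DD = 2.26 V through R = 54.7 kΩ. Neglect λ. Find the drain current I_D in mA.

I_D = 0.0225 mA

With gate tied to drain, V_GS = V_DS ≥ V_GS − V_th, so the device is in saturation.
KCL at the drain: ½ k_n (V_GS − V_th)² = (V_DD − V_GS)/R.
Let x = V_GS − 0.869. Then 46.5 x² + x − 1.391 = 0, giving x = 0.163 V (positive root), so V_GS = 1.03 V.
I_D = (V_DD − V_GS)/R = (2.26 − 1.03) / 54.7 = 0.0225 mA.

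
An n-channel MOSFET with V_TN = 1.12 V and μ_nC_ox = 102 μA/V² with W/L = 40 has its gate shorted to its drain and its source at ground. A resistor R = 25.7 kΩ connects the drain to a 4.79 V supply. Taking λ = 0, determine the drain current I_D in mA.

I_D = 0.133 mA

With gate tied to drain, V_GS = V_DS ≥ V_GS − V_TN, so the device is in saturation.
k_n = μ_nC_ox · (W/L) = 4.08 mA/V².
KCL at the drain: ½ k_n (V_GS − V_TN)² = (V_DD − V_GS)/R.
Let x = V_GS − 1.12. Then 52.4 x² + x − 3.67 = 0, giving x = 0.255 V (positive root), so V_GS = 1.38 V.
I_D = (V_DD − V_GS)/R = (4.79 − 1.38) / 25.7 = 0.133 mA.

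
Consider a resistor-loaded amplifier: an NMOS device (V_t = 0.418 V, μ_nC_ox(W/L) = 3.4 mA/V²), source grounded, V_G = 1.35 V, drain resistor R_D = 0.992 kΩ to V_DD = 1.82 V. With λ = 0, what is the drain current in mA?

I_D = 1.26 mA

V_GS = V_G = 1.35 V, so V_ov = 1.35 − 0.418 = 0.932 V.
Assume saturation: I_D = ½ k_n V_ov² = 0.5 × 3.4 × 0.932² = 1.48 mA, giving V_DS = V_DD − I_D R_D = 1.82 − 1.48 × 0.992 = 0.355 V.
But 0.355 V < V_ov = 0.932 V, so the device is actually in triode.
In triode I_D = k_n[V_ov V_DS − ½ V_DS²] and I_D = (V_DD − V_DS)/R_D. Equating: 1.69 V_DS² − 4.143 V_DS + 1.82 = 0, giving V_DS = 0.573 V (the root below V_ov).
I_D = (1.82 − 0.573) / 0.992 = 1.26 mA.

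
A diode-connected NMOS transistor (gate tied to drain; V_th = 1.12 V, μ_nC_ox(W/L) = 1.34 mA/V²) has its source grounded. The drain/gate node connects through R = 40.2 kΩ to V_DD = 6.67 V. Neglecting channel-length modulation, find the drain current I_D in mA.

With gate tied to drain, V_GS = V_DS ≥ V_GS − V_th, so the device is in saturation.
KCL at the drain: ½ k_n (V_GS − V_th)² = (V_DD − V_GS)/R.
Let x = V_GS − 1.12. Then 26.9 x² + x − 5.55 = 0, giving x = 0.436 V (positive root), so V_GS = 1.56 V.
I_D = (V_DD − V_GS)/R = (6.67 − 1.56) / 40.2 = 0.127 mA.

I_D = 0.127 mA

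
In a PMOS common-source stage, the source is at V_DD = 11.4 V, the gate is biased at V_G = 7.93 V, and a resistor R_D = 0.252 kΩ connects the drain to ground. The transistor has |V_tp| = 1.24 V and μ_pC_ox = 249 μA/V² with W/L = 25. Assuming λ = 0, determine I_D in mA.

I_D = 15.5 mA

V_SG = V_DD − V_G = 11.4 − 7.93 = 3.47 V, so V_ov = 3.47 − 1.24 = 2.23 V.
k_p = μ_pC_ox · (W/L) = 6.225 mA/V².
Assume saturation: I_D = ½ k_p V_ov² = 0.5 × 6.225 × 2.23² = 15.5 mA, giving V_SD = V_DD − I_D R_D = 11.4 − 15.5 × 0.252 = 7.5 V.
V_SD = 7.5 V ≥ V_ov = 2.23 V, confirming saturation.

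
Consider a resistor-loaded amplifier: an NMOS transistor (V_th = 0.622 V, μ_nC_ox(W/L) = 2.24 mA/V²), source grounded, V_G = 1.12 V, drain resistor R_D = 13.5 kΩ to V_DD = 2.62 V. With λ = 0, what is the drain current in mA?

V_GS = V_G = 1.12 V, so V_ov = 1.12 − 0.622 = 0.498 V.
Assume saturation: I_D = ½ k_n V_ov² = 0.5 × 2.24 × 0.498² = 0.278 mA, giving V_DS = V_DD − I_D R_D = 2.62 − 0.278 × 13.5 = -1.13 V.
But -1.13 V < V_ov = 0.498 V, so the device is actually in triode.
In triode I_D = k_n[V_ov V_DS − ½ V_DS²] and I_D = (V_DD − V_DS)/R_D. Equating: 15.1 V_DS² − 16.06 V_DS + 2.62 = 0, giving V_DS = 0.201 V (the root below V_ov).
I_D = (2.62 − 0.201) / 13.5 = 0.179 mA.

I_D = 0.179 mA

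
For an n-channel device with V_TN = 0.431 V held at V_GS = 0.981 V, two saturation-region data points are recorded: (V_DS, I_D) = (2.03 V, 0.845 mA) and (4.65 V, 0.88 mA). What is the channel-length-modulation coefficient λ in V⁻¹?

λ = 0.0163 V⁻¹

With V_GS fixed, I_D ∝ (1 + λ V_DS) in saturation, so I_D2/I_D1 = (1 + λ V_DS2)/(1 + λ V_DS1).
0.88/0.845 = 1.041 = (1 + 4.65 λ)/(1 + 2.03 λ).
Solving: λ (I_D1 V_DS2 − I_D2 V_DS1) = I_D2 − I_D1, so λ = (0.88 − 0.845) / (0.845 × 4.65 − 0.88 × 2.03) = 0.035 / 2.14 = 0.0163 V⁻¹.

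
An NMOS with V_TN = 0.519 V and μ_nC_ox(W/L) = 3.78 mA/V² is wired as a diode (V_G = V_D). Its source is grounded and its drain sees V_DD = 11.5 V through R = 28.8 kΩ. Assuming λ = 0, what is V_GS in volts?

V_GS = 0.959 V

With gate tied to drain, V_GS = V_DS ≥ V_GS − V_TN, so the device is in saturation.
KCL at the drain: ½ k_n (V_GS − V_TN)² = (V_DD − V_GS)/R.
Let x = V_GS − 0.519. Then 54.4 x² + x − 10.98 = 0, giving x = 0.44 V (positive root), so V_GS = 0.959 V.
I_D = (V_DD − V_GS)/R = (11.5 − 0.959) / 28.8 = 0.366 mA.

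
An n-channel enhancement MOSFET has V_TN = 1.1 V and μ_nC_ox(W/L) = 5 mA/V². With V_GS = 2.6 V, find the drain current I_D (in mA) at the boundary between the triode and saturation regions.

I_D = 5.62 mA

At the boundary V_DS = V_ov = V_GS − V_TN = 2.6 − 1.1 = 1.5 V.
I_D = ½ k_n V_ov² = 0.5 × 5 × 1.5² = 5.62 mA.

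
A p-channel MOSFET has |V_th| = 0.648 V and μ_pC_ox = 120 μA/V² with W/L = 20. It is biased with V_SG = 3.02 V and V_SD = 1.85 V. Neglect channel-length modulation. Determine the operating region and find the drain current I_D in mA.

k_p = μ_pC_ox · (W/L) = 2.4 mA/V².
V_ov = V_SG − |V_th| = 3.02 − 0.648 = 2.37 V.
Since V_SD = 1.85 V < V_ov = 2.37 V, the device is in the triode region.
I_D = k_p [V_ov · V_SD − ½ V_SD²] = 2.4 × [2.37 × 1.85 − 0.5 × 1.85²] = 6.42 mA.

Triode; I_D = 6.42 mA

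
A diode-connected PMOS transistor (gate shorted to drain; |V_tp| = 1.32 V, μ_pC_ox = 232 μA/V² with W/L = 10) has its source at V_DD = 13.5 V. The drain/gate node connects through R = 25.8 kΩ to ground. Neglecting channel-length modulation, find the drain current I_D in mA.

With gate tied to drain, V_SG = V_SD ≥ V_SG − |V_tp|, so the device is in saturation.
k_p = μ_pC_ox · (W/L) = 2.32 mA/V².
KCL at the drain: ½ k_p (V_SG − |V_tp|)² = (V_DD − V_SG)/R.
Let x = V_SG − 1.32. Then 29.9 x² + x − 12.18 = 0, giving x = 0.621 V (positive root), so V_SG = 1.94 V.
I_D = (V_DD − V_SG)/R = (13.5 − 1.94) / 25.8 = 0.448 mA.

I_D = 0.448 mA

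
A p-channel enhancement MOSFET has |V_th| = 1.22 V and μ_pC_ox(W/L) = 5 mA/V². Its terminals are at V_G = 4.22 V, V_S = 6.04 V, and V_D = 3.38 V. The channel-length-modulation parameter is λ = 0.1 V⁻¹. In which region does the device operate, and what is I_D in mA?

V_SG = V_S − V_G = 6.04 − 4.22 = 1.82 V; V_SD = V_S − V_D = 6.04 − 3.38 = 2.66 V.
V_ov = V_SG − |V_th| = 1.82 − 1.22 = 0.6 V.
Since V_SD = 2.66 V ≥ V_ov = 0.6 V, the device is in saturation.
I_D = ½ k_p V_ov² (1 + λ V_SD) = 0.5 × 5 × 0.6² × (1 + 0.1 × 2.66) = 1.14 mA.

Saturation; I_D = 1.14 mA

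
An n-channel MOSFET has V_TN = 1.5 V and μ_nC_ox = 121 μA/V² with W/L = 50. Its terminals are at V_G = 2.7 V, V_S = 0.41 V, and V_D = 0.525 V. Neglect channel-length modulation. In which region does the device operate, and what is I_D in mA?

V_GS = V_G − V_S = 2.7 − 0.41 = 2.29 V; V_DS = V_D − V_S = 0.525 − 0.41 = 0.115 V.
k_n = μ_nC_ox · (W/L) = 6.05 mA/V².
V_ov = V_GS − V_TN = 2.29 − 1.5 = 0.79 V.
Since V_DS = 0.115 V < V_ov = 0.79 V, the device is in the triode region.
I_D = k_n [V_ov · V_DS − ½ V_DS²] = 6.05 × [0.79 × 0.115 − 0.5 × 0.115²] = 0.51 mA.

Triode; I_D = 0.510 mA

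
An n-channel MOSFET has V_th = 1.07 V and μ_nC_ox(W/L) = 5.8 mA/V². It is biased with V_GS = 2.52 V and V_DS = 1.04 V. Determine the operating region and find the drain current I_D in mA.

V_ov = V_GS − V_th = 2.52 − 1.07 = 1.45 V.
Since V_DS = 1.04 V < V_ov = 1.45 V, the device is in the triode region.
I_D = k_n [V_ov · V_DS − ½ V_DS²] = 5.8 × [1.45 × 1.04 − 0.5 × 1.04²] = 5.61 mA.

Triode; I_D = 5.61 mA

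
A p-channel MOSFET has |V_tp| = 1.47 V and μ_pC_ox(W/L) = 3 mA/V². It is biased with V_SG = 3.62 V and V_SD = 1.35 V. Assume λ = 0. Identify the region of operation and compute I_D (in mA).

V_ov = V_SG − |V_tp| = 3.62 − 1.47 = 2.15 V.
Since V_SD = 1.35 V < V_ov = 2.15 V, the device is in the triode region.
I_D = k_p [V_ov · V_SD − ½ V_SD²] = 3 × [2.15 × 1.35 − 0.5 × 1.35²] = 5.97 mA.

Triode; I_D = 5.97 mA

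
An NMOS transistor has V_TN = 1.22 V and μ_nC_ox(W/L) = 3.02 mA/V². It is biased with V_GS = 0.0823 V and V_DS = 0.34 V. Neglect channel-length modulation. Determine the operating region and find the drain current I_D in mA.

Cutoff; I_D = 0 mA

V_GS = 0.0823 V < V_TN = 1.22 V, so the transistor is in cutoff.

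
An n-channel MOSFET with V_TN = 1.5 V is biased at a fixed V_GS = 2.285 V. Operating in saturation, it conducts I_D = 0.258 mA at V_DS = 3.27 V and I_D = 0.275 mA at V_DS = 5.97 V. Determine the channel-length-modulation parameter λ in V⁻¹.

λ = 0.0265 V⁻¹

With V_GS fixed, I_D ∝ (1 + λ V_DS) in saturation, so I_D2/I_D1 = (1 + λ V_DS2)/(1 + λ V_DS1).
0.275/0.258 = 1.066 = (1 + 5.97 λ)/(1 + 3.27 λ).
Solving: λ (I_D1 V_DS2 − I_D2 V_DS1) = I_D2 − I_D1, so λ = (0.275 − 0.258) / (0.258 × 5.97 − 0.275 × 3.27) = 0.017 / 0.641 = 0.0265 V⁻¹.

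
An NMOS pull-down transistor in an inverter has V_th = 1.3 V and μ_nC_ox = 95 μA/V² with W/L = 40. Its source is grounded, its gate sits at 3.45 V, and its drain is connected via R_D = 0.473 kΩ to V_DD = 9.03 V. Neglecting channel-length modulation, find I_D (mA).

V_GS = V_G = 3.45 V, so V_ov = 3.45 − 1.3 = 2.15 V.
k_n = μ_nC_ox · (W/L) = 3.8 mA/V².
Assume saturation: I_D = ½ k_n V_ov² = 0.5 × 3.8 × 2.15² = 8.78 mA, giving V_DS = V_DD − I_D R_D = 9.03 − 8.78 × 0.473 = 4.88 V.
V_DS = 4.88 V ≥ V_ov = 2.15 V, confirming saturation.

I_D = 8.78 mA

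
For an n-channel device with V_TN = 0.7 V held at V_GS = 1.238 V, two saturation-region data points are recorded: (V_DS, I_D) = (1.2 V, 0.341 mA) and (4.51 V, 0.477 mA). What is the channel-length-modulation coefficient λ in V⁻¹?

With V_GS fixed, I_D ∝ (1 + λ V_DS) in saturation, so I_D2/I_D1 = (1 + λ V_DS2)/(1 + λ V_DS1).
0.477/0.341 = 1.399 = (1 + 4.51 λ)/(1 + 1.2 λ).
Solving: λ (I_D1 V_DS2 − I_D2 V_DS1) = I_D2 − I_D1, so λ = (0.477 − 0.341) / (0.341 × 4.51 − 0.477 × 1.2) = 0.136 / 0.966 = 0.141 V⁻¹.

λ = 0.141 V⁻¹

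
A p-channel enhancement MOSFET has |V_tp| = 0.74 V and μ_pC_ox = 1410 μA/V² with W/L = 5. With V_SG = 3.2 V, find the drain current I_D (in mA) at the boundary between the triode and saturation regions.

At the boundary V_SD = V_ov = V_SG − |V_tp| = 3.2 − 0.74 = 2.46 V.
k_p = μ_pC_ox · (W/L) = 7.05 mA/V².
I_D = ½ k_p V_ov² = 0.5 × 7.05 × 2.46² = 21.3 mA.

I_D = 21.3 mA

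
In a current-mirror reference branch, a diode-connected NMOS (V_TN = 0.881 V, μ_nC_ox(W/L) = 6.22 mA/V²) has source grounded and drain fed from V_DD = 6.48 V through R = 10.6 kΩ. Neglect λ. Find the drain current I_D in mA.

I_D = 0.491 mA

With gate tied to drain, V_GS = V_DS ≥ V_GS − V_TN, so the device is in saturation.
KCL at the drain: ½ k_n (V_GS − V_TN)² = (V_DD − V_GS)/R.
Let x = V_GS − 0.881. Then 33 x² + x − 5.599 = 0, giving x = 0.397 V (positive root), so V_GS = 1.28 V.
I_D = (V_DD − V_GS)/R = (6.48 − 1.28) / 10.6 = 0.491 mA.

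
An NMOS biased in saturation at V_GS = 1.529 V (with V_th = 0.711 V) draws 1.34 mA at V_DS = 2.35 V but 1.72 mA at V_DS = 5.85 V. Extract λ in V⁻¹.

λ = 0.100 V⁻¹

With V_GS fixed, I_D ∝ (1 + λ V_DS) in saturation, so I_D2/I_D1 = (1 + λ V_DS2)/(1 + λ V_DS1).
1.72/1.34 = 1.284 = (1 + 5.85 λ)/(1 + 2.35 λ).
Solving: λ (I_D1 V_DS2 − I_D2 V_DS1) = I_D2 − I_D1, so λ = (1.72 − 1.34) / (1.34 × 5.85 − 1.72 × 2.35) = 0.38 / 3.8 = 0.1 V⁻¹.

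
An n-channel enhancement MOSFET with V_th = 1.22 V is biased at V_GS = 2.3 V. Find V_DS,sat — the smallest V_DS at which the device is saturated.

V_DS,sat = 1.08 V

The boundary between triode and saturation is V_DS = V_GS − V_th = V_ov.
V_ov = 2.3 − 1.22 = 1.08 V.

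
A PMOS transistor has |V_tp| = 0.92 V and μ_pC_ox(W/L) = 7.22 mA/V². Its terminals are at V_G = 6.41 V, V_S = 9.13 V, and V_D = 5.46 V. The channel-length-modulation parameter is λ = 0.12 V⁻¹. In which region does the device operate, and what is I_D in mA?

Saturation; I_D = 16.8 mA

V_SG = V_S − V_G = 9.13 − 6.41 = 2.72 V; V_SD = V_S − V_D = 9.13 − 5.46 = 3.67 V.
V_ov = V_SG − |V_tp| = 2.72 − 0.92 = 1.8 V.
Since V_SD = 3.67 V ≥ V_ov = 1.8 V, the device is in saturation.
I_D = ½ k_p V_ov² (1 + λ V_SD) = 0.5 × 7.22 × 1.8² × (1 + 0.12 × 3.67) = 16.8 mA.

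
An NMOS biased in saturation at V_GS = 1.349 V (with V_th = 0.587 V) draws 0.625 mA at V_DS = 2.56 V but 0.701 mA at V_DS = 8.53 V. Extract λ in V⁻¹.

With V_GS fixed, I_D ∝ (1 + λ V_DS) in saturation, so I_D2/I_D1 = (1 + λ V_DS2)/(1 + λ V_DS1).
0.701/0.625 = 1.122 = (1 + 8.53 λ)/(1 + 2.56 λ).
Solving: λ (I_D1 V_DS2 − I_D2 V_DS1) = I_D2 − I_D1, so λ = (0.701 − 0.625) / (0.625 × 8.53 − 0.701 × 2.56) = 0.076 / 3.54 = 0.0215 V⁻¹.

λ = 0.0215 V⁻¹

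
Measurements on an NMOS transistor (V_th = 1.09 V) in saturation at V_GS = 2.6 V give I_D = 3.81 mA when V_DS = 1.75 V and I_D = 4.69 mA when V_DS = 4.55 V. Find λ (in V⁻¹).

λ = 0.0964 V⁻¹

With V_GS fixed, I_D ∝ (1 + λ V_DS) in saturation, so I_D2/I_D1 = (1 + λ V_DS2)/(1 + λ V_DS1).
4.69/3.81 = 1.231 = (1 + 4.55 λ)/(1 + 1.75 λ).
Solving: λ (I_D1 V_DS2 − I_D2 V_DS1) = I_D2 − I_D1, so λ = (4.69 − 3.81) / (3.81 × 4.55 − 4.69 × 1.75) = 0.88 / 9.13 = 0.0964 V⁻¹.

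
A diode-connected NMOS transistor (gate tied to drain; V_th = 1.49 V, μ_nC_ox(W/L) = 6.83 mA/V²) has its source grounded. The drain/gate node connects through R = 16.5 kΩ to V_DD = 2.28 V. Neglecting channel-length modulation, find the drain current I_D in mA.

With gate tied to drain, V_GS = V_DS ≥ V_GS − V_th, so the device is in saturation.
KCL at the drain: ½ k_n (V_GS − V_th)² = (V_DD − V_GS)/R.
Let x = V_GS − 1.49. Then 56.3 x² + x − 0.79 = 0, giving x = 0.11 V (positive root), so V_GS = 1.6 V.
I_D = (V_DD − V_GS)/R = (2.28 − 1.6) / 16.5 = 0.0412 mA.

I_D = 0.0412 mA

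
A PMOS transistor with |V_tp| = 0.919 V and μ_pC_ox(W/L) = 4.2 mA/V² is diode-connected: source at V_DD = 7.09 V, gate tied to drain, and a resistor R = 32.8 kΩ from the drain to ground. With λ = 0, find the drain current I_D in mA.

I_D = 0.179 mA

With gate tied to drain, V_SG = V_SD ≥ V_SG − |V_tp|, so the device is in saturation.
KCL at the drain: ½ k_p (V_SG − |V_tp|)² = (V_DD − V_SG)/R.
Let x = V_SG − 0.919. Then 68.9 x² + x − 6.171 = 0, giving x = 0.292 V (positive root), so V_SG = 1.21 V.
I_D = (V_DD − V_SG)/R = (7.09 − 1.21) / 32.8 = 0.179 mA.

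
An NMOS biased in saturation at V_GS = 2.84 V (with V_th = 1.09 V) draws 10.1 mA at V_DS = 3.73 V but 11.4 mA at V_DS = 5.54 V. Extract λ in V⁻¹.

With V_GS fixed, I_D ∝ (1 + λ V_DS) in saturation, so I_D2/I_D1 = (1 + λ V_DS2)/(1 + λ V_DS1).
11.4/10.1 = 1.129 = (1 + 5.54 λ)/(1 + 3.73 λ).
Solving: λ (I_D1 V_DS2 − I_D2 V_DS1) = I_D2 − I_D1, so λ = (11.4 − 10.1) / (10.1 × 5.54 − 11.4 × 3.73) = 1.3 / 13.4 = 0.0968 V⁻¹.

λ = 0.0968 V⁻¹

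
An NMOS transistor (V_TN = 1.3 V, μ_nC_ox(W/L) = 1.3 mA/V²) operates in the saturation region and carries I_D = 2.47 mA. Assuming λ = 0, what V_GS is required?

In saturation I_D = ½ k_n (V_GS − V_TN)², so V_GS − V_TN = √(2 I_D / k_n) = √(2 × 2.47 / 1.3) = 1.95 V.
V_GS = 1.3 + 1.95 = 3.25 V.

V_GS = 3.25 V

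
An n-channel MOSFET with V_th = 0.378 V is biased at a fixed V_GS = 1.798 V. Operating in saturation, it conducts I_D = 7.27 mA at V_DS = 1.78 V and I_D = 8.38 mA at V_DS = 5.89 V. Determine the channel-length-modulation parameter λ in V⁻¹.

λ = 0.0398 V⁻¹

With V_GS fixed, I_D ∝ (1 + λ V_DS) in saturation, so I_D2/I_D1 = (1 + λ V_DS2)/(1 + λ V_DS1).
8.38/7.27 = 1.153 = (1 + 5.89 λ)/(1 + 1.78 λ).
Solving: λ (I_D1 V_DS2 − I_D2 V_DS1) = I_D2 − I_D1, so λ = (8.38 − 7.27) / (7.27 × 5.89 − 8.38 × 1.78) = 1.11 / 27.9 = 0.0398 V⁻¹.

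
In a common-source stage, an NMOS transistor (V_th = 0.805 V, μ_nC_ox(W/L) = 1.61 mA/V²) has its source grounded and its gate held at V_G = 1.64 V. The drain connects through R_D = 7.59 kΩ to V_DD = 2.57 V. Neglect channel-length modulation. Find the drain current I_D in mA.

I_D = 0.303 mA

V_GS = V_G = 1.64 V, so V_ov = 1.64 − 0.805 = 0.835 V.
Assume saturation: I_D = ½ k_n V_ov² = 0.5 × 1.61 × 0.835² = 0.561 mA, giving V_DS = V_DD − I_D R_D = 2.57 − 0.561 × 7.59 = -1.69 V.
But -1.69 V < V_ov = 0.835 V, so the device is actually in triode.
In triode I_D = k_n[V_ov V_DS − ½ V_DS²] and I_D = (V_DD − V_DS)/R_D. Equating: 6.11 V_DS² − 11.2 V_DS + 2.57 = 0, giving V_DS = 0.269 V (the root below V_ov).
I_D = (2.57 − 0.269) / 7.59 = 0.303 mA.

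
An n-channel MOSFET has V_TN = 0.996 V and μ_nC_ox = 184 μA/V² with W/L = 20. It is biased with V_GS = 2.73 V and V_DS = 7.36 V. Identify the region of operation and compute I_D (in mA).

Saturation; I_D = 5.53 mA

k_n = μ_nC_ox · (W/L) = 3.68 mA/V².
V_ov = V_GS − V_TN = 2.73 − 0.996 = 1.73 V.
Since V_DS = 7.36 V ≥ V_ov = 1.73 V, the device is in saturation.
I_D = ½ k_n V_ov² = 0.5 × 3.68 × 1.73² = 5.53 mA.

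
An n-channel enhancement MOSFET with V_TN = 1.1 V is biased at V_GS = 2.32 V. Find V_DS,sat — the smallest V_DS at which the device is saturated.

The boundary between triode and saturation is V_DS = V_GS − V_TN = V_ov.
V_ov = 2.32 − 1.1 = 1.22 V.

V_DS,sat = 1.22 V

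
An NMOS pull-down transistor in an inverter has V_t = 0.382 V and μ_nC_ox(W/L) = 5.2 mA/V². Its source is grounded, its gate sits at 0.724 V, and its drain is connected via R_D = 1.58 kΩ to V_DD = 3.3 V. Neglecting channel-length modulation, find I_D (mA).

I_D = 0.304 mA

V_GS = V_G = 0.724 V, so V_ov = 0.724 − 0.382 = 0.342 V.
Assume saturation: I_D = ½ k_n V_ov² = 0.5 × 5.2 × 0.342² = 0.304 mA, giving V_DS = V_DD − I_D R_D = 3.3 − 0.304 × 1.58 = 2.82 V.
V_DS = 2.82 V ≥ V_ov = 0.342 V, confirming saturation.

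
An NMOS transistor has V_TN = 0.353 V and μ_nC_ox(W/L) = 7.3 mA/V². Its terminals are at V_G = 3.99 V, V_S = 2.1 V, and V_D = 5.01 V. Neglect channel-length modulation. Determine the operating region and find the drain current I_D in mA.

Saturation; I_D = 8.62 mA

V_GS = V_G − V_S = 3.99 − 2.1 = 1.89 V; V_DS = V_D − V_S = 5.01 − 2.1 = 2.91 V.
V_ov = V_GS − V_TN = 1.89 − 0.353 = 1.54 V.
Since V_DS = 2.91 V ≥ V_ov = 1.54 V, the device is in saturation.
I_D = ½ k_n V_ov² = 0.5 × 7.3 × 1.54² = 8.62 mA.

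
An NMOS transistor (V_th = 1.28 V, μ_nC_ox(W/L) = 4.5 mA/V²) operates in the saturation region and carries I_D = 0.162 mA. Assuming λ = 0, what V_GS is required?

V_GS = 1.55 V

In saturation I_D = ½ k_n (V_GS − V_th)², so V_GS − V_th = √(2 I_D / k_n) = √(2 × 0.162 / 4.5) = 0.268 V.
V_GS = 1.28 + 0.268 = 1.55 V.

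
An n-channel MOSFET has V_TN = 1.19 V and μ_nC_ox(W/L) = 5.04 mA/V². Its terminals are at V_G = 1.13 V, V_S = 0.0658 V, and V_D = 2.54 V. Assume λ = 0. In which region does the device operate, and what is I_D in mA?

V_GS = V_G − V_S = 1.13 − 0.0658 = 1.06 V; V_DS = V_D − V_S = 2.54 − 0.0658 = 2.47 V.
V_GS = 1.06 V < V_TN = 1.19 V, so the transistor is in cutoff.

Cutoff; I_D = 0 mA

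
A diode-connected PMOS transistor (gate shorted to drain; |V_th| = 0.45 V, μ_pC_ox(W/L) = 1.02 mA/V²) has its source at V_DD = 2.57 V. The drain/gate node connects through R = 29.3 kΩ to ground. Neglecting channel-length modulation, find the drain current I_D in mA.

I_D = 0.0606 mA

With gate tied to drain, V_SG = V_SD ≥ V_SG − |V_th|, so the device is in saturation.
KCL at the drain: ½ k_p (V_SG − |V_th|)² = (V_DD − V_SG)/R.
Let x = V_SG − 0.45. Then 14.9 x² + x − 2.12 = 0, giving x = 0.345 V (positive root), so V_SG = 0.795 V.
I_D = (V_DD − V_SG)/R = (2.57 − 0.795) / 29.3 = 0.0606 mA.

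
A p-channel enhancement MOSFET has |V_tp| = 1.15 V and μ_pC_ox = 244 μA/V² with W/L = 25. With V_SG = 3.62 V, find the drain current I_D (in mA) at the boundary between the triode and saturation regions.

I_D = 18.6 mA

At the boundary V_SD = V_ov = V_SG − |V_tp| = 3.62 − 1.15 = 2.47 V.
k_p = μ_pC_ox · (W/L) = 6.1 mA/V².
I_D = ½ k_p V_ov² = 0.5 × 6.1 × 2.47² = 18.6 mA.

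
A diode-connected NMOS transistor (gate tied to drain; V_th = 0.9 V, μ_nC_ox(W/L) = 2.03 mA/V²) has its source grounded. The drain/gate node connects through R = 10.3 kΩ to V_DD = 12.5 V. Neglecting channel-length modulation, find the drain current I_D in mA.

With gate tied to drain, V_GS = V_DS ≥ V_GS − V_th, so the device is in saturation.
KCL at the drain: ½ k_n (V_GS − V_th)² = (V_DD − V_GS)/R.
Let x = V_GS − 0.9. Then 10.5 x² + x − 11.6 = 0, giving x = 1.01 V (positive root), so V_GS = 1.91 V.
I_D = (V_DD − V_GS)/R = (12.5 − 1.91) / 10.3 = 1.03 mA.

I_D = 1.03 mA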